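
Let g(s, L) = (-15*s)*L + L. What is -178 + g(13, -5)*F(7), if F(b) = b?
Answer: 6612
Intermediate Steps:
g(s, L) = L - 15*L*s (g(s, L) = -15*L*s + L = L - 15*L*s)
-178 + g(13, -5)*F(7) = -178 - 5*(1 - 15*13)*7 = -178 - 5*(1 - 195)*7 = -178 - 5*(-194)*7 = -178 + 970*7 = -178 + 6790 = 6612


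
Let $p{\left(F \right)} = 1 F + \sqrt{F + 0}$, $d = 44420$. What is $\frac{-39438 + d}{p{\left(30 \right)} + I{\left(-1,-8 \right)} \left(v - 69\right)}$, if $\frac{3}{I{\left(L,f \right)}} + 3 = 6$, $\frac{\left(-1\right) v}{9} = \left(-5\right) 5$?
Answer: $\frac{154442}{5761} - \frac{2491 \sqrt{30}}{17283} \approx 26.019$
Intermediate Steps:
$v = 225$ ($v = - 9 \left(\left(-5\right) 5\right) = \left(-9\right) \left(-25\right) = 225$)
$I{\left(L,f \right)} = 1$ ($I{\left(L,f \right)} = \frac{3}{-3 + 6} = \frac{3}{3} = 3 \cdot \frac{1}{3} = 1$)
$p{\left(F \right)} = F + \sqrt{F}$
$\frac{-39438 + d}{p{\left(30 \right)} + I{\left(-1,-8 \right)} \left(v - 69\right)} = \frac{-39438 + 44420}{\left(30 + \sqrt{30}\right) + 1 \left(225 - 69\right)} = \frac{4982}{\left(30 + \sqrt{30}\right) + 1 \cdot 156} = \frac{4982}{\left(30 + \sqrt{30}\right) + 156} = \frac{4982}{186 + \sqrt{30}}$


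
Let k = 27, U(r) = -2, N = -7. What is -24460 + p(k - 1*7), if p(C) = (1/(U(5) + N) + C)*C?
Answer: -216560/9 ≈ -24062.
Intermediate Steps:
p(C) = C*(-⅑ + C) (p(C) = (1/(-2 - 7) + C)*C = (1/(-9) + C)*C = (-⅑ + C)*C = C*(-⅑ + C))
-24460 + p(k - 1*7) = -24460 + (27 - 1*7)*(-⅑ + (27 - 1*7)) = -24460 + (27 - 7)*(-⅑ + (27 - 7)) = -24460 + 20*(-⅑ + 20) = -24460 + 20*(179/9) = -24460 + 3580/9 = -216560/9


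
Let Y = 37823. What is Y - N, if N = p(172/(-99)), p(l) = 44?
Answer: 37779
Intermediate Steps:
N = 44
Y - N = 37823 - 1*44 = 37823 - 44 = 37779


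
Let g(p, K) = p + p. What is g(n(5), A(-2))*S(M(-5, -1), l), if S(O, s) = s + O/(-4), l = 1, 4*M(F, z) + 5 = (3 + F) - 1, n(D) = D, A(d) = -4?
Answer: 15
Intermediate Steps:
M(F, z) = -¾ + F/4 (M(F, z) = -5/4 + ((3 + F) - 1)/4 = -5/4 + (2 + F)/4 = -5/4 + (½ + F/4) = -¾ + F/4)
g(p, K) = 2*p
S(O, s) = s - O/4 (S(O, s) = s + O*(-¼) = s - O/4)
g(n(5), A(-2))*S(M(-5, -1), l) = (2*5)*(1 - (-¾ + (¼)*(-5))/4) = 10*(1 - (-¾ - 5/4)/4) = 10*(1 - ¼*(-2)) = 10*(1 + ½) = 10*(3/2) = 15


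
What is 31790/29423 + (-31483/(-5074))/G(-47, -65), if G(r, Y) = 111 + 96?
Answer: 34315933529/30903506514 ≈ 1.1104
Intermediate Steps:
G(r, Y) = 207
31790/29423 + (-31483/(-5074))/G(-47, -65) = 31790/29423 - 31483/(-5074)/207 = 31790*(1/29423) - 31483*(-1/5074)*(1/207) = 31790/29423 + (31483/5074)*(1/207) = 31790/29423 + 31483/1050318 = 34315933529/30903506514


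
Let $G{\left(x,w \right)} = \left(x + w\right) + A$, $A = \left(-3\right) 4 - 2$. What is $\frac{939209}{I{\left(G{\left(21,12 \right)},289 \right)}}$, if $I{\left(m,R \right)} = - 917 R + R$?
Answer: $- \frac{939209}{264724} \approx -3.5479$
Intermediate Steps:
$A = -14$ ($A = -12 - 2 = -14$)
$G{\left(x,w \right)} = -14 + w + x$ ($G{\left(x,w \right)} = \left(x + w\right) - 14 = \left(w + x\right) - 14 = -14 + w + x$)
$I{\left(m,R \right)} = - 916 R$
$\frac{939209}{I{\left(G{\left(21,12 \right)},289 \right)}} = \frac{939209}{\left(-916\right) 289} = \frac{939209}{-264724} = 939209 \left(- \frac{1}{264724}\right) = - \frac{939209}{264724}$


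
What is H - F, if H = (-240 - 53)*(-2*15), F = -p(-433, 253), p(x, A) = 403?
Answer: 9193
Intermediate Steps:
F = -403 (F = -1*403 = -403)
H = 8790 (H = -293*(-30) = 8790)
H - F = 8790 - 1*(-403) = 8790 + 403 = 9193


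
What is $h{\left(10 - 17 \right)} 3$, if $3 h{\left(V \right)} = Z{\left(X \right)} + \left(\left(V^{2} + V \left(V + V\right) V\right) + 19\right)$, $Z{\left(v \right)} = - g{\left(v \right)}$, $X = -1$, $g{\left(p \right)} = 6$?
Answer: $-624$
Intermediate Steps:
$Z{\left(v \right)} = -6$ ($Z{\left(v \right)} = \left(-1\right) 6 = -6$)
$h{\left(V \right)} = \frac{13}{3} + \frac{V^{2}}{3} + \frac{2 V^{3}}{3}$ ($h{\left(V \right)} = \frac{-6 + \left(\left(V^{2} + V \left(V + V\right) V\right) + 19\right)}{3} = \frac{-6 + \left(\left(V^{2} + V 2 V V\right) + 19\right)}{3} = \frac{-6 + \left(\left(V^{2} + 2 V^{2} V\right) + 19\right)}{3} = \frac{-6 + \left(\left(V^{2} + 2 V^{3}\right) + 19\right)}{3} = \frac{-6 + \left(19 + V^{2} + 2 V^{3}\right)}{3} = \frac{13 + V^{2} + 2 V^{3}}{3} = \frac{13}{3} + \frac{V^{2}}{3} + \frac{2 V^{3}}{3}$)
$h{\left(10 - 17 \right)} 3 = \left(\frac{13}{3} + \frac{\left(10 - 17\right)^{2}}{3} + \frac{2 \left(10 - 17\right)^{3}}{3}\right) 3 = \left(\frac{13}{3} + \frac{\left(-7\right)^{2}}{3} + \frac{2 \left(-7\right)^{3}}{3}\right) 3 = \left(\frac{13}{3} + \frac{1}{3} \cdot 49 + \frac{2}{3} \left(-343\right)\right) 3 = \left(\frac{13}{3} + \frac{49}{3} - \frac{686}{3}\right) 3 = \left(-208\right) 3 = -624$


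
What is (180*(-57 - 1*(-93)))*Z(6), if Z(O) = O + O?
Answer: 77760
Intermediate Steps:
Z(O) = 2*O
(180*(-57 - 1*(-93)))*Z(6) = (180*(-57 - 1*(-93)))*(2*6) = (180*(-57 + 93))*12 = (180*36)*12 = 6480*12 = 77760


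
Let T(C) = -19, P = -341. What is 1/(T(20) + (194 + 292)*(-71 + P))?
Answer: -1/200251 ≈ -4.9937e-6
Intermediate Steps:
1/(T(20) + (194 + 292)*(-71 + P)) = 1/(-19 + (194 + 292)*(-71 - 341)) = 1/(-19 + 486*(-412)) = 1/(-19 - 200232) = 1/(-200251) = -1/200251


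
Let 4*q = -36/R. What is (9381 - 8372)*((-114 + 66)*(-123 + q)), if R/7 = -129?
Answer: 1792952640/301 ≈ 5.9567e+6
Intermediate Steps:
R = -903 (R = 7*(-129) = -903)
q = 3/301 (q = (-36/(-903))/4 = (-36*(-1/903))/4 = (1/4)*(12/301) = 3/301 ≈ 0.0099668)
(9381 - 8372)*((-114 + 66)*(-123 + q)) = (9381 - 8372)*((-114 + 66)*(-123 + 3/301)) = 1009*(-48*(-37020/301)) = 1009*(1776960/301) = 1792952640/301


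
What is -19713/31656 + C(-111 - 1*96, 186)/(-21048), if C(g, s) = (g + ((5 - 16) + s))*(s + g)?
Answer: -6058223/9254104 ≈ -0.65465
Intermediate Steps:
C(g, s) = (g + s)*(-11 + g + s) (C(g, s) = (g + (-11 + s))*(g + s) = (-11 + g + s)*(g + s) = (g + s)*(-11 + g + s))
-19713/31656 + C(-111 - 1*96, 186)/(-21048) = -19713/31656 + ((-111 - 1*96)**2 + 186**2 - 11*(-111 - 1*96) - 11*186 + 2*(-111 - 1*96)*186)/(-21048) = -19713*1/31656 + ((-111 - 96)**2 + 34596 - 11*(-111 - 96) - 2046 + 2*(-111 - 96)*186)*(-1/21048) = -6571/10552 + ((-207)**2 + 34596 - 11*(-207) - 2046 + 2*(-207)*186)*(-1/21048) = -6571/10552 + (42849 + 34596 + 2277 - 2046 - 77004)*(-1/21048) = -6571/10552 + 672*(-1/21048) = -6571/10552 - 28/877 = -6058223/9254104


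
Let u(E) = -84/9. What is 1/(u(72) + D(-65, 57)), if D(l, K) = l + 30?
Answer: -3/133 ≈ -0.022556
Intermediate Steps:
D(l, K) = 30 + l
u(E) = -28/3 (u(E) = -84*⅑ = -28/3)
1/(u(72) + D(-65, 57)) = 1/(-28/3 + (30 - 65)) = 1/(-28/3 - 35) = 1/(-133/3) = -3/133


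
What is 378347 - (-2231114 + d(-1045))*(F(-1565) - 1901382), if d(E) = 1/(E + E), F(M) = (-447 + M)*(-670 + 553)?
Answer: -3884250852729514/1045 ≈ -3.7170e+12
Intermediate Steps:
F(M) = 52299 - 117*M (F(M) = (-447 + M)*(-117) = 52299 - 117*M)
d(E) = 1/(2*E)
378347 - (-2231114 + d(-1045))*(F(-1565) - 1901382) = 378347 - (-2231114 + (½)/(-1045))*((52299 - 117*(-1565)) - 1901382) = 378347 - (-2231114 + (½)*(-1/1045))*((52299 + 183105) - 1901382) = 378347 - (-2231114 - 1/2090)*(235404 - 1901382) = 378347 - (-4663028261)*(-1665978)/2090 = 378347 - 1*3884251248102129/1045 = 378347 - 3884251248102129/1045 = -3884250852729514/1045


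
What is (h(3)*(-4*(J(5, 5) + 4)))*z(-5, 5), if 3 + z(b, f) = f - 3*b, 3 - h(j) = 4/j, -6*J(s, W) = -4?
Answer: -4760/9 ≈ -528.89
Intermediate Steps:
J(s, W) = ⅔ (J(s, W) = -⅙*(-4) = ⅔)
h(j) = 3 - 4/j
z(b, f) = -3 + f - 3*b (z(b, f) = -3 + (f - 3*b) = -3 + f - 3*b)
(h(3)*(-4*(J(5, 5) + 4)))*z(-5, 5) = ((3 - 4/3)*(-4*(⅔ + 4)))*(-3 + 5 - 3*(-5)) = ((3 - 4*⅓)*(-4*14/3))*(-3 + 5 + 15) = ((3 - 4/3)*(-56/3))*17 = ((5/3)*(-56/3))*17 = -280/9*17 = -4760/9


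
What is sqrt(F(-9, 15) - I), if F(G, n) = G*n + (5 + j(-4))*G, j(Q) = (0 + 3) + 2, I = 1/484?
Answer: I*sqrt(108901)/22 ≈ 15.0*I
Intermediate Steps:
I = 1/484 ≈ 0.0020661
j(Q) = 5 (j(Q) = 3 + 2 = 5)
F(G, n) = 10*G + G*n (F(G, n) = G*n + (5 + 5)*G = G*n + 10*G = 10*G + G*n)
sqrt(F(-9, 15) - I) = sqrt(-9*(10 + 15) - 1*1/484) = sqrt(-9*25 - 1/484) = sqrt(-225 - 1/484) = sqrt(-108901/484) = I*sqrt(108901)/22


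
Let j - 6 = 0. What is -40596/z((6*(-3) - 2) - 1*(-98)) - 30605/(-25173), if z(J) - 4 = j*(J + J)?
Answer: -248288602/5915655 ≈ -41.971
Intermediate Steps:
j = 6 (j = 6 + 0 = 6)
z(J) = 4 + 12*J (z(J) = 4 + 6*(J + J) = 4 + 6*(2*J) = 4 + 12*J)
-40596/z((6*(-3) - 2) - 1*(-98)) - 30605/(-25173) = -40596/(4 + 12*((6*(-3) - 2) - 1*(-98))) - 30605/(-25173) = -40596/(4 + 12*((-18 - 2) + 98)) - 30605*(-1/25173) = -40596/(4 + 12*(-20 + 98)) + 30605/25173 = -40596/(4 + 12*78) + 30605/25173 = -40596/(4 + 936) + 30605/25173 = -40596/940 + 30605/25173 = -40596*1/940 + 30605/25173 = -10149/235 + 30605/25173 = -248288602/5915655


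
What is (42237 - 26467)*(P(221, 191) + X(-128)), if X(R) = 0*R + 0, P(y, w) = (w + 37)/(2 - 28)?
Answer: -1797780/13 ≈ -1.3829e+5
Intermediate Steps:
P(y, w) = -37/26 - w/26 (P(y, w) = (37 + w)/(-26) = (37 + w)*(-1/26) = -37/26 - w/26)
X(R) = 0 (X(R) = 0 + 0 = 0)
(42237 - 26467)*(P(221, 191) + X(-128)) = (42237 - 26467)*((-37/26 - 1/26*191) + 0) = 15770*((-37/26 - 191/26) + 0) = 15770*(-114/13 + 0) = 15770*(-114/13) = -1797780/13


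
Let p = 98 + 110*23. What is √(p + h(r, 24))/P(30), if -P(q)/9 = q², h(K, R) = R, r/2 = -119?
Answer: -√663/4050 ≈ -0.0063577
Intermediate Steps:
r = -238 (r = 2*(-119) = -238)
p = 2628 (p = 98 + 2530 = 2628)
P(q) = -9*q²
√(p + h(r, 24))/P(30) = √(2628 + 24)/((-9*30²)) = √2652/((-9*900)) = (2*√663)/(-8100) = (2*√663)*(-1/8100) = -√663/4050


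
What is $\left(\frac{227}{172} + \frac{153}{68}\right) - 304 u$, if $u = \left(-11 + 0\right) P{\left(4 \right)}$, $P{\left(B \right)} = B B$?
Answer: $\frac{4601651}{86} \approx 53508.0$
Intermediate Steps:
$P{\left(B \right)} = B^{2}$
$u = -176$ ($u = \left(-11 + 0\right) 4^{2} = \left(-11\right) 16 = -176$)
$\left(\frac{227}{172} + \frac{153}{68}\right) - 304 u = \left(\frac{227}{172} + \frac{153}{68}\right) - -53504 = \left(227 \cdot \frac{1}{172} + 153 \cdot \frac{1}{68}\right) + 53504 = \left(\frac{227}{172} + \frac{9}{4}\right) + 53504 = \frac{307}{86} + 53504 = \frac{4601651}{86}$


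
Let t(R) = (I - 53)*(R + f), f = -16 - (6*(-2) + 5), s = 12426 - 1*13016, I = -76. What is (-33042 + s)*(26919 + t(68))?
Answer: -649366656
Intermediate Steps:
s = -590 (s = 12426 - 13016 = -590)
f = -9 (f = -16 - (-12 + 5) = -16 - 1*(-7) = -16 + 7 = -9)
t(R) = 1161 - 129*R (t(R) = (-76 - 53)*(R - 9) = -129*(-9 + R) = 1161 - 129*R)
(-33042 + s)*(26919 + t(68)) = (-33042 - 590)*(26919 + (1161 - 129*68)) = -33632*(26919 + (1161 - 8772)) = -33632*(26919 - 7611) = -33632*19308 = -649366656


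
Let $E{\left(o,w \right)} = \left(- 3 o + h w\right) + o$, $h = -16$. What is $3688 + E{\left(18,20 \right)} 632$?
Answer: $-221304$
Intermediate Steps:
$E{\left(o,w \right)} = - 16 w - 2 o$ ($E{\left(o,w \right)} = \left(- 3 o - 16 w\right) + o = \left(- 16 w - 3 o\right) + o = - 16 w - 2 o$)
$3688 + E{\left(18,20 \right)} 632 = 3688 + \left(\left(-16\right) 20 - 36\right) 632 = 3688 + \left(-320 - 36\right) 632 = 3688 - 224992 = -221304$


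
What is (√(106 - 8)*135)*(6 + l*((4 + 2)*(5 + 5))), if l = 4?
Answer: 232470*√2 ≈ 3.2876e+5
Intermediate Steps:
(√(106 - 8)*135)*(6 + l*((4 + 2)*(5 + 5))) = (√(106 - 8)*135)*(6 + 4*((4 + 2)*(5 + 5))) = (√98*135)*(6 + 4*(6*10)) = ((7*√2)*135)*(6 + 4*60) = (945*√2)*(6 + 240) = (945*√2)*246 = 232470*√2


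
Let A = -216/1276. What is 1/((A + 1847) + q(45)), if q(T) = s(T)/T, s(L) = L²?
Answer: 319/603494 ≈ 0.00052859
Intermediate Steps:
A = -54/319 (A = -216*1/1276 = -54/319 ≈ -0.16928)
q(T) = T (q(T) = T²/T = T)
1/((A + 1847) + q(45)) = 1/((-54/319 + 1847) + 45) = 1/(589139/319 + 45) = 1/(603494/319) = 319/603494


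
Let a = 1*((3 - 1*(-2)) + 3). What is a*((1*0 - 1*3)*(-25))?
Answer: 600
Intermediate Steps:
a = 8 (a = 1*((3 + 2) + 3) = 1*(5 + 3) = 1*8 = 8)
a*((1*0 - 1*3)*(-25)) = 8*((1*0 - 1*3)*(-25)) = 8*((0 - 3)*(-25)) = 8*(-3*(-25)) = 8*75 = 600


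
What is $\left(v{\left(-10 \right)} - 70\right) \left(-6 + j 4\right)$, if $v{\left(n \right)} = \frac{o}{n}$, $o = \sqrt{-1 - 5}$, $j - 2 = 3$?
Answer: $-980 - \frac{7 i \sqrt{6}}{5} \approx -980.0 - 3.4293 i$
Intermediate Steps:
$j = 5$ ($j = 2 + 3 = 5$)
$o = i \sqrt{6}$ ($o = \sqrt{-6} = i \sqrt{6} \approx 2.4495 i$)
$v{\left(n \right)} = \frac{i \sqrt{6}}{n}$
$\left(v{\left(-10 \right)} - 70\right) \left(-6 + j 4\right) = \left(\frac{i \sqrt{6}}{-10} - 70\right) \left(-6 + 5 \cdot 4\right) = \left(i \sqrt{6} \left(- \frac{1}{10}\right) - 70\right) \left(-6 + 20\right) = \left(- \frac{i \sqrt{6}}{10} - 70\right) 14 = \left(-70 - \frac{i \sqrt{6}}{10}\right) 14 = -980 - \frac{7 i \sqrt{6}}{5}$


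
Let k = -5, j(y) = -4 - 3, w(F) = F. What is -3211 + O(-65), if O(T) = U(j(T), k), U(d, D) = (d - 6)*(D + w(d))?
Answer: -3055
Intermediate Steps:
j(y) = -7
U(d, D) = (-6 + d)*(D + d) (U(d, D) = (d - 6)*(D + d) = (-6 + d)*(D + d))
O(T) = 156 (O(T) = (-7)² - 6*(-5) - 6*(-7) - 5*(-7) = 49 + 30 + 42 + 35 = 156)
-3211 + O(-65) = -3211 + 156 = -3055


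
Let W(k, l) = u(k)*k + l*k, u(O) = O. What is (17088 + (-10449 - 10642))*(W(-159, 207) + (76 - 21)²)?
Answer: 18441821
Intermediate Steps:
W(k, l) = k² + k*l (W(k, l) = k*k + l*k = k² + k*l)
(17088 + (-10449 - 10642))*(W(-159, 207) + (76 - 21)²) = (17088 + (-10449 - 10642))*(-159*(-159 + 207) + (76 - 21)²) = (17088 - 21091)*(-159*48 + 55²) = -4003*(-7632 + 3025) = -4003*(-4607) = 18441821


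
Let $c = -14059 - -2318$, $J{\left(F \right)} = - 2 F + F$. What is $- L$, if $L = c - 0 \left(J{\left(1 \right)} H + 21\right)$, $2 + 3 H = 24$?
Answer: $11741$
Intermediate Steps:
$H = \frac{22}{3}$ ($H = - \frac{2}{3} + \frac{1}{3} \cdot 24 = - \frac{2}{3} + 8 = \frac{22}{3} \approx 7.3333$)
$J{\left(F \right)} = - F$
$c = -11741$ ($c = -14059 + 2318 = -11741$)
$L = -11741$ ($L = -11741 - 0 \left(\left(-1\right) 1 \cdot \frac{22}{3} + 21\right) = -11741 - 0 \left(\left(-1\right) \frac{22}{3} + 21\right) = -11741 - 0 \left(- \frac{22}{3} + 21\right) = -11741 - 0 \cdot \frac{41}{3} = -11741 - 0 = -11741 + 0 = -11741$)
$- L = \left(-1\right) \left(-11741\right) = 11741$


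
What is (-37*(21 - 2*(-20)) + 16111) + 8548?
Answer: 22402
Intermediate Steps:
(-37*(21 - 2*(-20)) + 16111) + 8548 = (-37*(21 + 40) + 16111) + 8548 = (-37*61 + 16111) + 8548 = (-2257 + 16111) + 8548 = 13854 + 8548 = 22402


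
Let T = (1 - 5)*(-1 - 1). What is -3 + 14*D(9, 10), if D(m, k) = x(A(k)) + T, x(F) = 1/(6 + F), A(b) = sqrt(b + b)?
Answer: 457/4 - 7*sqrt(5)/4 ≈ 110.34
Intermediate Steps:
T = 8 (T = -4*(-2) = 8)
A(b) = sqrt(2)*sqrt(b) (A(b) = sqrt(2*b) = sqrt(2)*sqrt(b))
D(m, k) = 8 + 1/(6 + sqrt(2)*sqrt(k)) (D(m, k) = 1/(6 + sqrt(2)*sqrt(k)) + 8 = 8 + 1/(6 + sqrt(2)*sqrt(k)))
-3 + 14*D(9, 10) = -3 + 14*(8 + 1/(6 + sqrt(2)*sqrt(10))) = -3 + 14*(8 + 1/(6 + 2*sqrt(5))) = -3 + (112 + 14/(6 + 2*sqrt(5))) = 109 + 14/(6 + 2*sqrt(5))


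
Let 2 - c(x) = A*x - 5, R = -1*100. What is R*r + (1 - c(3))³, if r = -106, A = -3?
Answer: 7225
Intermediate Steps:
R = -100
c(x) = 7 + 3*x (c(x) = 2 - (-3*x - 5) = 2 - (-5 - 3*x) = 2 + (5 + 3*x) = 7 + 3*x)
R*r + (1 - c(3))³ = -100*(-106) + (1 - (7 + 3*3))³ = 10600 + (1 - (7 + 9))³ = 10600 + (1 - 1*16)³ = 10600 + (1 - 16)³ = 10600 + (-15)³ = 10600 - 3375 = 7225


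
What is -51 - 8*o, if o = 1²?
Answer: -59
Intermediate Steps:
o = 1
-51 - 8*o = -51 - 8*1 = -51 - 8 = -59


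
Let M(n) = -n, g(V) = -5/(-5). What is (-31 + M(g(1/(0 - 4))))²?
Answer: 1024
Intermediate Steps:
g(V) = 1 (g(V) = -5*(-⅕) = 1)
(-31 + M(g(1/(0 - 4))))² = (-31 - 1*1)² = (-31 - 1)² = (-32)² = 1024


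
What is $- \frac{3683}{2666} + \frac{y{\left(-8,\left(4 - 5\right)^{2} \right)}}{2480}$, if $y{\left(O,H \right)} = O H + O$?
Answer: $- \frac{18501}{13330} \approx -1.3879$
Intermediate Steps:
$y{\left(O,H \right)} = O + H O$ ($y{\left(O,H \right)} = H O + O = O + H O$)
$- \frac{3683}{2666} + \frac{y{\left(-8,\left(4 - 5\right)^{2} \right)}}{2480} = - \frac{3683}{2666} + \frac{\left(-8\right) \left(1 + \left(4 - 5\right)^{2}\right)}{2480} = \left(-3683\right) \frac{1}{2666} + - 8 \left(1 + \left(-1\right)^{2}\right) \frac{1}{2480} = - \frac{3683}{2666} + - 8 \left(1 + 1\right) \frac{1}{2480} = - \frac{3683}{2666} + \left(-8\right) 2 \cdot \frac{1}{2480} = - \frac{3683}{2666} - \frac{1}{155} = - \frac{18501}{13330}$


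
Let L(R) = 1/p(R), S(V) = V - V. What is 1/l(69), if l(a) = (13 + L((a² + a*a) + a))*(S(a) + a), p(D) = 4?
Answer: 4/3657 ≈ 0.0010938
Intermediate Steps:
S(V) = 0
L(R) = ¼ (L(R) = 1/4 = ¼)
l(a) = 53*a/4 (l(a) = (13 + ¼)*(0 + a) = 53*a/4)
1/l(69) = 1/((53/4)*69) = 1/(3657/4) = 4/3657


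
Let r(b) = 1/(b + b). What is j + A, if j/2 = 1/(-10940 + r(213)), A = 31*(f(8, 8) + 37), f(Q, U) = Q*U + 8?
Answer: 15747622529/4660439 ≈ 3379.0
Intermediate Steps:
f(Q, U) = 8 + Q*U
r(b) = 1/(2*b)
A = 3379 (A = 31*((8 + 8*8) + 37) = 31*((8 + 64) + 37) = 31*(72 + 37) = 31*109 = 3379)
j = -852/4660439 (j = 2/(-10940 + (½)/213) = 2/(-10940 + (½)*(1/213)) = 2/(-10940 + 1/426) = 2/(-4660439/426) = 2*(-426/4660439) = -852/4660439 ≈ -0.00018282)
j + A = -852/4660439 + 3379 = 15747622529/4660439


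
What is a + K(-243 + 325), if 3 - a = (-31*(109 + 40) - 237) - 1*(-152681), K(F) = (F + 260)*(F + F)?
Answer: -91734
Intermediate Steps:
K(F) = 2*F*(260 + F) (K(F) = (260 + F)*(2*F) = 2*F*(260 + F))
a = -147822 (a = 3 - ((-31*(109 + 40) - 237) - 1*(-152681)) = 3 - ((-31*149 - 237) + 152681) = 3 - ((-4619 - 237) + 152681) = 3 - (-4856 + 152681) = 3 - 1*147825 = 3 - 147825 = -147822)
a + K(-243 + 325) = -147822 + 2*(-243 + 325)*(260 + (-243 + 325)) = -147822 + 2*82*(260 + 82) = -147822 + 2*82*342 = -147822 + 56088 = -91734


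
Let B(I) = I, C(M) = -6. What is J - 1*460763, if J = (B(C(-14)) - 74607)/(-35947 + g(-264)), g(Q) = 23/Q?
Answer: -4372635455821/9490031 ≈ -4.6076e+5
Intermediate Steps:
J = 19697832/9490031 (J = (-6 - 74607)/(-35947 + 23/(-264)) = -74613/(-35947 + 23*(-1/264)) = -74613/(-35947 - 23/264) = -74613/(-9490031/264) = -74613*(-264/9490031) = 19697832/9490031 ≈ 2.0756)
J - 1*460763 = 19697832/9490031 - 1*460763 = 19697832/9490031 - 460763 = -4372635455821/9490031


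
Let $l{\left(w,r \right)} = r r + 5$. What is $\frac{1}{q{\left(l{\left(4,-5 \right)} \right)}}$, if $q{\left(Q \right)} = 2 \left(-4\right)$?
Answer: $- \frac{1}{8} \approx -0.125$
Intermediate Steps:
$l{\left(w,r \right)} = 5 + r^{2}$ ($l{\left(w,r \right)} = r^{2} + 5 = 5 + r^{2}$)
$q{\left(Q \right)} = -8$
$\frac{1}{q{\left(l{\left(4,-5 \right)} \right)}} = \frac{1}{-8} = - \frac{1}{8}$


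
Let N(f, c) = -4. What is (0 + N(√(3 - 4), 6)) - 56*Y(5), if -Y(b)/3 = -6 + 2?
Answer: -676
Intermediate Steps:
Y(b) = 12 (Y(b) = -3*(-6 + 2) = -3*(-4) = 12)
(0 + N(√(3 - 4), 6)) - 56*Y(5) = (0 - 4) - 56*12 = -4 - 672 = -676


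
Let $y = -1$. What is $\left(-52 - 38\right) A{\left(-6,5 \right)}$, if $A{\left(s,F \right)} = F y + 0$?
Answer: $450$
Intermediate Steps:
$A{\left(s,F \right)} = - F$ ($A{\left(s,F \right)} = F \left(-1\right) + 0 = - F + 0 = - F$)
$\left(-52 - 38\right) A{\left(-6,5 \right)} = \left(-52 - 38\right) \left(\left(-1\right) 5\right) = \left(-90\right) \left(-5\right) = 450$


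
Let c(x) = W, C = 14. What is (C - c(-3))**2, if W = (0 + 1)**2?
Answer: 169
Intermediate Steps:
W = 1 (W = 1**2 = 1)
c(x) = 1
(C - c(-3))**2 = (14 - 1*1)**2 = (14 - 1)**2 = 13**2 = 169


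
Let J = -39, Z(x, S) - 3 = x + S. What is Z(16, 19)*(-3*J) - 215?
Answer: 4231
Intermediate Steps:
Z(x, S) = 3 + S + x (Z(x, S) = 3 + (x + S) = 3 + (S + x) = 3 + S + x)
Z(16, 19)*(-3*J) - 215 = (3 + 19 + 16)*(-3*(-39)) - 215 = 38*117 - 215 = 4446 - 215 = 4231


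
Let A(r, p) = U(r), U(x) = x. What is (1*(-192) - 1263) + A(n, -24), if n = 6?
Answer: -1449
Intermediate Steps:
A(r, p) = r
(1*(-192) - 1263) + A(n, -24) = (1*(-192) - 1263) + 6 = (-192 - 1263) + 6 = -1455 + 6 = -1449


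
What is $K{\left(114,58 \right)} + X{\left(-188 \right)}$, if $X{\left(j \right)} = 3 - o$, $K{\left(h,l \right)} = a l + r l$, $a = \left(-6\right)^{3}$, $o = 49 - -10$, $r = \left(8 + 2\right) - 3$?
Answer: $-12178$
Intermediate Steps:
$r = 7$ ($r = 10 - 3 = 7$)
$o = 59$ ($o = 49 + 10 = 59$)
$a = -216$
$K{\left(h,l \right)} = - 209 l$ ($K{\left(h,l \right)} = - 216 l + 7 l = - 209 l$)
$X{\left(j \right)} = -56$ ($X{\left(j \right)} = 3 - 59 = -56$)
$K{\left(114,58 \right)} + X{\left(-188 \right)} = \left(-209\right) 58 - 56 = -12122 - 56 = -12178$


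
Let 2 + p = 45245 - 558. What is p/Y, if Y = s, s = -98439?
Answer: -14895/32813 ≈ -0.45394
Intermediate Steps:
p = 44685 (p = -2 + (45245 - 558) = -2 + 44687 = 44685)
Y = -98439
p/Y = 44685/(-98439) = 44685*(-1/98439) = -14895/32813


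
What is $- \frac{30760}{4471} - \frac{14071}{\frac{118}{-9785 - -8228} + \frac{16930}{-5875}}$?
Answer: $\frac{114928476867955}{24191025092} \approx 4750.9$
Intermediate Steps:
$- \frac{30760}{4471} - \frac{14071}{\frac{118}{-9785 - -8228} + \frac{16930}{-5875}} = \left(-30760\right) \frac{1}{4471} - \frac{14071}{\frac{118}{-9785 + 8228} + 16930 \left(- \frac{1}{5875}\right)} = - \frac{30760}{4471} - \frac{14071}{\frac{118}{-1557} - \frac{3386}{1175}} = - \frac{30760}{4471} - \frac{14071}{118 \left(- \frac{1}{1557}\right) - \frac{3386}{1175}} = - \frac{30760}{4471} - \frac{14071}{- \frac{118}{1557} - \frac{3386}{1175}} = - \frac{30760}{4471} - \frac{14071}{- \frac{5410652}{1829475}} = - \frac{30760}{4471} - - \frac{25742542725}{5410652} = - \frac{30760}{4471} + \frac{25742542725}{5410652} = \frac{114928476867955}{24191025092}$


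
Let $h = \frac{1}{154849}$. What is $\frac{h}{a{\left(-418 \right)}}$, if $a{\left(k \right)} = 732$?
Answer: $\frac{1}{113349468} \approx 8.8223 \cdot 10^{-9}$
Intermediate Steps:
$h = \frac{1}{154849} \approx 6.4579 \cdot 10^{-6}$
$\frac{h}{a{\left(-418 \right)}} = \frac{1}{154849 \cdot 732} = \frac{1}{154849} \cdot \frac{1}{732} = \frac{1}{113349468}$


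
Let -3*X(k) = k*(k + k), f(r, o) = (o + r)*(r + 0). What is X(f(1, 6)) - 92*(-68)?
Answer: 18670/3 ≈ 6223.3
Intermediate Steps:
f(r, o) = r*(o + r) (f(r, o) = (o + r)*r = r*(o + r))
X(k) = -2*k**2/3 (X(k) = -k*(k + k)/3 = -k*2*k/3 = -2*k**2/3)
X(f(1, 6)) - 92*(-68) = -2*(6 + 1)**2/3 - 92*(-68) = -2*(1*7)**2/3 + 6256 = -2/3*7**2 + 6256 = -2/3*49 + 6256 = -98/3 + 6256 = 18670/3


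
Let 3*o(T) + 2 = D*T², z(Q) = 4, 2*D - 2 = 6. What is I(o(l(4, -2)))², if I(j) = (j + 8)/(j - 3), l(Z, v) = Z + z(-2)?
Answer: 77284/60025 ≈ 1.2875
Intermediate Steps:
D = 4 (D = 1 + (½)*6 = 1 + 3 = 4)
l(Z, v) = 4 + Z (l(Z, v) = Z + 4 = 4 + Z)
o(T) = -⅔ + 4*T²/3 (o(T) = -⅔ + (4*T²)/3 = -⅔ + 4*T²/3)
I(j) = (8 + j)/(-3 + j)
I(o(l(4, -2)))² = ((8 + (-⅔ + 4*(4 + 4)²/3))/(-3 + (-⅔ + 4*(4 + 4)²/3)))² = ((8 + (-⅔ + (4/3)*8²))/(-3 + (-⅔ + (4/3)*8²)))² = ((8 + (-⅔ + (4/3)*64))/(-3 + (-⅔ + (4/3)*64)))² = ((8 + (-⅔ + 256/3))/(-3 + (-⅔ + 256/3)))² = ((8 + 254/3)/(-3 + 254/3))² = ((278/3)/(245/3))² = ((3/245)*(278/3))² = (278/245)² = 77284/60025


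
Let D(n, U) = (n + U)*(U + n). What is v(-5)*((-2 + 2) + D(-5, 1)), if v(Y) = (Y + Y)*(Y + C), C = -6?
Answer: 1760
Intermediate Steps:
v(Y) = 2*Y*(-6 + Y) (v(Y) = (Y + Y)*(Y - 6) = (2*Y)*(-6 + Y) = 2*Y*(-6 + Y))
D(n, U) = (U + n)² (D(n, U) = (U + n)*(U + n) = (U + n)²)
v(-5)*((-2 + 2) + D(-5, 1)) = (2*(-5)*(-6 - 5))*((-2 + 2) + (1 - 5)²) = (2*(-5)*(-11))*(0 + (-4)²) = 110*(0 + 16) = 110*16 = 1760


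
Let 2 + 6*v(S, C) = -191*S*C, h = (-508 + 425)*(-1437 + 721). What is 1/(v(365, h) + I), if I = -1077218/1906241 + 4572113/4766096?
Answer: -9085327605136/6273453568167004050527 ≈ -1.4482e-9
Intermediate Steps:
h = 59428 (h = -83*(-716) = 59428)
I = 3581424856305/9085327605136 (I = -1077218*1/1906241 + 4572113*(1/4766096) = -1077218/1906241 + 4572113/4766096 = 3581424856305/9085327605136 ≈ 0.39420)
v(S, C) = -⅓ - 191*C*S/6 (v(S, C) = -⅓ + (-191*S*C)/6 = -⅓ + (-191*C*S)/6 = -⅓ - 191*C*S/6)
1/(v(365, h) + I) = 1/((-⅓ - 191/6*59428*365) + 3581424856305/9085327605136) = 1/((-⅓ - 2071511510/3) + 3581424856305/9085327605136) = 1/(-690503837 + 3581424856305/9085327605136) = 1/(-6273453568167004050527/9085327605136) = -9085327605136/6273453568167004050527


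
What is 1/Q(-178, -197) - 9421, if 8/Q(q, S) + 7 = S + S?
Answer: -75769/8 ≈ -9471.1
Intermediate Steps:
Q(q, S) = 8/(-7 + 2*S) (Q(q, S) = 8/(-7 + (S + S)) = 8/(-7 + 2*S))
1/Q(-178, -197) - 9421 = 1/(8/(-7 + 2*(-197))) - 9421 = 1/(8/(-7 - 394)) - 9421 = 1/(8/(-401)) - 9421 = 1/(8*(-1/401)) - 9421 = 1/(-8/401) - 9421 = -401/8 - 9421 = -75769/8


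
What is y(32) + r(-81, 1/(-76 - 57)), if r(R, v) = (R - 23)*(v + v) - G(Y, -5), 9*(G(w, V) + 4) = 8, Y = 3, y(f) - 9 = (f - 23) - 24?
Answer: -1586/1197 ≈ -1.3250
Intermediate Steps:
y(f) = -38 + f (y(f) = 9 + ((f - 23) - 24) = 9 + ((-23 + f) - 24) = 9 + (-47 + f) = -38 + f)
G(w, V) = -28/9 (G(w, V) = -4 + (1/9)*8 = -4 + 8/9 = -28/9)
r(R, v) = 28/9 + 2*v*(-23 + R) (r(R, v) = (R - 23)*(v + v) - 1*(-28/9) = (-23 + R)*(2*v) + 28/9 = 2*v*(-23 + R) + 28/9 = 28/9 + 2*v*(-23 + R))
y(32) + r(-81, 1/(-76 - 57)) = (-38 + 32) + (28/9 - 46/(-76 - 57) + 2*(-81)/(-76 - 57)) = -6 + (28/9 - 46/(-133) + 2*(-81)/(-133)) = -6 + (28/9 - 46*(-1/133) + 2*(-81)*(-1/133)) = -6 + (28/9 + 46/133 + 162/133) = -6 + 5596/1197 = -1586/1197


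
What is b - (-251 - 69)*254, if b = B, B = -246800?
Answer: -165520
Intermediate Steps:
b = -246800
b - (-251 - 69)*254 = -246800 - (-251 - 69)*254 = -246800 - (-320)*254 = -246800 - 1*(-81280) = -246800 + 81280 = -165520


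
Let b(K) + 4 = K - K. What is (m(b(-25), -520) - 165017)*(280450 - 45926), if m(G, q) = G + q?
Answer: -38823337484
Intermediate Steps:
b(K) = -4 (b(K) = -4 + (K - K) = -4 + 0 = -4)
(m(b(-25), -520) - 165017)*(280450 - 45926) = ((-4 - 520) - 165017)*(280450 - 45926) = (-524 - 165017)*234524 = -165541*234524 = -38823337484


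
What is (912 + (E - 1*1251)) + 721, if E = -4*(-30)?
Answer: 502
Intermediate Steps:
E = 120
(912 + (E - 1*1251)) + 721 = (912 + (120 - 1*1251)) + 721 = (912 + (120 - 1251)) + 721 = (912 - 1131) + 721 = -219 + 721 = 502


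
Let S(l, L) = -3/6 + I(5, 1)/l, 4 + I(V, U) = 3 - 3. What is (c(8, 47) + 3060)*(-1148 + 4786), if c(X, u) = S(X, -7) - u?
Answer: 10957656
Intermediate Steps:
I(V, U) = -4 (I(V, U) = -4 + (3 - 3) = -4 + 0 = -4)
S(l, L) = -1/2 - 4/l (S(l, L) = -3/6 - 4/l = -3*1/6 - 4/l = -1/2 - 4/l)
c(X, u) = -u + (-8 - X)/(2*X) (c(X, u) = (-8 - X)/(2*X) - u = -u + (-8 - X)/(2*X))
(c(8, 47) + 3060)*(-1148 + 4786) = ((-1/2 - 1*47 - 4/8) + 3060)*(-1148 + 4786) = ((-1/2 - 47 - 4*1/8) + 3060)*3638 = ((-1/2 - 47 - 1/2) + 3060)*3638 = (-48 + 3060)*3638 = 3012*3638 = 10957656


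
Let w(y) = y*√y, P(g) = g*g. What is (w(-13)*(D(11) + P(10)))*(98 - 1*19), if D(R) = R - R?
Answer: -102700*I*√13 ≈ -3.7029e+5*I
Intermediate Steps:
D(R) = 0
P(g) = g²
w(y) = y^(3/2)
(w(-13)*(D(11) + P(10)))*(98 - 1*19) = ((-13)^(3/2)*(0 + 10²))*(98 - 1*19) = ((-13*I*√13)*(0 + 100))*(98 - 19) = (-13*I*√13*100)*79 = -1300*I*√13*79 = -102700*I*√13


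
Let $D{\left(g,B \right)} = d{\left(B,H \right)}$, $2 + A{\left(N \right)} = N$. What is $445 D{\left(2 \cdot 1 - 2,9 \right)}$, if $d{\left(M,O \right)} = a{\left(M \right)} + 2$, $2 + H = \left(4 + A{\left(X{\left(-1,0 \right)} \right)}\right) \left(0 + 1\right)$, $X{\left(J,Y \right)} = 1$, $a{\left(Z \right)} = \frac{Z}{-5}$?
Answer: $89$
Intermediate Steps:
$a{\left(Z \right)} = - \frac{Z}{5}$ ($a{\left(Z \right)} = Z \left(- \frac{1}{5}\right) = - \frac{Z}{5}$)
$A{\left(N \right)} = -2 + N$
$H = 1$ ($H = -2 + \left(4 + \left(-2 + 1\right)\right) \left(0 + 1\right) = -2 + \left(4 - 1\right) 1 = -2 + 3 \cdot 1 = -2 + 3 = 1$)
$d{\left(M,O \right)} = 2 - \frac{M}{5}$ ($d{\left(M,O \right)} = - \frac{M}{5} + 2 = 2 - \frac{M}{5}$)
$D{\left(g,B \right)} = 2 - \frac{B}{5}$
$445 D{\left(2 \cdot 1 - 2,9 \right)} = 445 \left(2 - \frac{9}{5}\right) = 445 \cdot \frac{1}{5} = 89$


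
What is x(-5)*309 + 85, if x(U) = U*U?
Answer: 7810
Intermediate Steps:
x(U) = U**2
x(-5)*309 + 85 = (-5)**2*309 + 85 = 25*309 + 85 = 7725 + 85 = 7810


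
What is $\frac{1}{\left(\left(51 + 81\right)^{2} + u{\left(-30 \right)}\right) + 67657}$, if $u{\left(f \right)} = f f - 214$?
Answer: $\frac{1}{85767} \approx 1.1659 \cdot 10^{-5}$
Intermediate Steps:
$u{\left(f \right)} = -214 + f^{2}$ ($u{\left(f \right)} = f^{2} - 214 = -214 + f^{2}$)
$\frac{1}{\left(\left(51 + 81\right)^{2} + u{\left(-30 \right)}\right) + 67657} = \frac{1}{\left(\left(51 + 81\right)^{2} - \left(214 - \left(-30\right)^{2}\right)\right) + 67657} = \frac{1}{\left(132^{2} + \left(-214 + 900\right)\right) + 67657} = \frac{1}{\left(17424 + 686\right) + 67657} = \frac{1}{18110 + 67657} = \frac{1}{85767}$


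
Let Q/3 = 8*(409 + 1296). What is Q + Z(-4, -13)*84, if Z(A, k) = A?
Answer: 40584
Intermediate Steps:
Q = 40920 (Q = 3*(8*(409 + 1296)) = 3*(8*1705) = 3*13640 = 40920)
Q + Z(-4, -13)*84 = 40920 - 4*84 = 40920 - 336 = 40584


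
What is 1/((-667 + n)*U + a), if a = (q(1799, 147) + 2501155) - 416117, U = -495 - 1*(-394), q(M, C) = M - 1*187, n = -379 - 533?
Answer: 1/2246129 ≈ 4.4521e-7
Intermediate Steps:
n = -912
q(M, C) = -187 + M (q(M, C) = M - 187 = -187 + M)
U = -101 (U = -495 + 394 = -101)
a = 2086650 (a = ((-187 + 1799) + 2501155) - 416117 = (1612 + 2501155) - 416117 = 2502767 - 416117 = 2086650)
1/((-667 + n)*U + a) = 1/((-667 - 912)*(-101) + 2086650) = 1/(-1579*(-101) + 2086650) = 1/(159479 + 2086650) = 1/2246129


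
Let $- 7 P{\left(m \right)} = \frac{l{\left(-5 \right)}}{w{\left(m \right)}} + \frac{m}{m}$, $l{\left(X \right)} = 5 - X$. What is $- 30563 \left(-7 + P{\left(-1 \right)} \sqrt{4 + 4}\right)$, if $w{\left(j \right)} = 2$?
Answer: $213941 + \frac{366756 \sqrt{2}}{7} \approx 2.8804 \cdot 10^{5}$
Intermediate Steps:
$P{\left(m \right)} = - \frac{6}{7}$ ($P{\left(m \right)} = - \frac{\frac{5 - -5}{2} + \frac{m}{m}}{7} = - \frac{\left(5 + 5\right) \frac{1}{2} + 1}{7} = - \frac{10 \cdot \frac{1}{2} + 1}{7} = - \frac{5 + 1}{7} = \left(- \frac{1}{7}\right) 6 = - \frac{6}{7}$)
$- 30563 \left(-7 + P{\left(-1 \right)} \sqrt{4 + 4}\right) = - 30563 \left(-7 - \frac{6 \sqrt{4 + 4}}{7}\right) = - 30563 \left(-7 - \frac{6 \sqrt{8}}{7}\right) = - 30563 \left(-7 - \frac{6 \cdot 2 \sqrt{2}}{7}\right) = - 30563 \left(-7 - \frac{12 \sqrt{2}}{7}\right) = 213941 + \frac{366756 \sqrt{2}}{7}$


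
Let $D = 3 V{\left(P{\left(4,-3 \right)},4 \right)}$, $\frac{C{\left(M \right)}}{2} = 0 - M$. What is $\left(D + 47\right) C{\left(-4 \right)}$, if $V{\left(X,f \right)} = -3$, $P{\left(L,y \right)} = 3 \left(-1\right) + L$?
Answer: $304$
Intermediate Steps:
$P{\left(L,y \right)} = -3 + L$
$C{\left(M \right)} = - 2 M$ ($C{\left(M \right)} = 2 \left(0 - M\right) = 2 \left(- M\right) = - 2 M$)
$D = -9$ ($D = 3 \left(-3\right) = -9$)
$\left(D + 47\right) C{\left(-4 \right)} = \left(-9 + 47\right) \left(\left(-2\right) \left(-4\right)\right) = 38 \cdot 8 = 304$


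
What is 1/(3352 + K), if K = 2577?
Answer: 1/5929 ≈ 0.00016866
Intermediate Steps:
1/(3352 + K) = 1/(3352 + 2577) = 1/5929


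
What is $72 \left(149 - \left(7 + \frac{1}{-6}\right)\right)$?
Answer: $10236$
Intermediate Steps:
$72 \left(149 - \left(7 + \frac{1}{-6}\right)\right) = 72 \left(149 - \left(7 - \frac{1}{6}\right)\right) = 72 \left(149 - \frac{41}{6}\right) = 72 \cdot \frac{853}{6} = 10236$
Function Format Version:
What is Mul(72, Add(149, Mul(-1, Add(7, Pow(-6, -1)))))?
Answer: 10236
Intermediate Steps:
Mul(72, Add(149, Mul(-1, Add(7, Pow(-6, -1))))) = Mul(72, Add(149, Mul(-1, Add(7, Rational(-1, 6))))) = Mul(72, Add(149, Mul(-1, Rational(41, 6)))) = Mul(72, Add(149, Rational(-41, 6))) = Mul(72, Rational(853, 6)) = 10236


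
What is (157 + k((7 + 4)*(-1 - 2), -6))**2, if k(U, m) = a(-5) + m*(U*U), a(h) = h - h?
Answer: 40666129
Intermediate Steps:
a(h) = 0
k(U, m) = m*U**2 (k(U, m) = 0 + m*(U*U) = 0 + m*U**2 = m*U**2)
(157 + k((7 + 4)*(-1 - 2), -6))**2 = (157 - 6*(-1 - 2)**2*(7 + 4)**2)**2 = (157 - 6*(11*(-3))**2)**2 = (157 - 6*(-33)**2)**2 = (157 - 6*1089)**2 = (157 - 6534)**2 = (-6377)**2 = 40666129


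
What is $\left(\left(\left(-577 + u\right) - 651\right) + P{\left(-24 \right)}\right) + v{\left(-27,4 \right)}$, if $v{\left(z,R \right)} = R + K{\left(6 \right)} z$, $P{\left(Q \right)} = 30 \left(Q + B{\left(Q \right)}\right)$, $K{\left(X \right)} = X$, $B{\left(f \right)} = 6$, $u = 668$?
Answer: $-1258$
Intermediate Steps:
$P{\left(Q \right)} = 180 + 30 Q$ ($P{\left(Q \right)} = 30 \left(Q + 6\right) = 30 \left(6 + Q\right) = 180 + 30 Q$)
$v{\left(z,R \right)} = R + 6 z$
$\left(\left(\left(-577 + u\right) - 651\right) + P{\left(-24 \right)}\right) + v{\left(-27,4 \right)} = \left(\left(\left(-577 + 668\right) - 651\right) + \left(180 + 30 \left(-24\right)\right)\right) + \left(4 + 6 \left(-27\right)\right) = \left(\left(91 - 651\right) + \left(180 - 720\right)\right) + \left(4 - 162\right) = \left(-560 - 540\right) - 158 = -1100 - 158 = -1258$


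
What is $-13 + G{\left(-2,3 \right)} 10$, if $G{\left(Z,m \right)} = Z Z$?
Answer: $27$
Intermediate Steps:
$G{\left(Z,m \right)} = Z^{2}$
$-13 + G{\left(-2,3 \right)} 10 = -13 + \left(-2\right)^{2} \cdot 10 = -13 + 4 \cdot 10 = -13 + 40 = 27$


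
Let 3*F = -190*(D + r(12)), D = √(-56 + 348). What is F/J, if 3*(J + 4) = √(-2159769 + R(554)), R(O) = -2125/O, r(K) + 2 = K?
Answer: 12631200/1196593927 + 2526240*√73/1196593927 + 380*I*√48389425294742/1196593927 + 1900*I*√662868839654/1196593927 ≈ 0.028594 + 3.5019*I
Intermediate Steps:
r(K) = -2 + K
D = 2*√73 (D = √292 = 2*√73 ≈ 17.088)
F = -1900/3 - 380*√73/3 (F = (-190*(2*√73 + (-2 + 12)))/3 = (-190*(2*√73 + 10))/3 = (-190*(10 + 2*√73))/3 = (-1900 - 380*√73)/3 = -1900/3 - 380*√73/3 ≈ -1715.6)
J = -4 + I*√662868839654/1662 (J = -4 + √(-2159769 - 2125/554)/3 = -4 + √(-1196514151/554)/3 = -4 + (I*√662868839654/554)/3 = -4 + I*√662868839654/1662 ≈ -4.0 + 489.87*I)
F/J = (-1900/3 - 380*√73/3)/(-4 + I*√662868839654/1662)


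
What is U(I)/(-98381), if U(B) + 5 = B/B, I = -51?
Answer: 4/98381 ≈ 4.0658e-5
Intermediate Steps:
U(B) = -4 (U(B) = -5 + B/B = -5 + 1 = -4)
U(I)/(-98381) = -4/(-98381) = -4*(-1/98381) = 4/98381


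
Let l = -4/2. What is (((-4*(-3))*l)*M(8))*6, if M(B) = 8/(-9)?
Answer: 128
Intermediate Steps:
l = -2 (l = -4*½ = -2)
M(B) = -8/9 (M(B) = 8*(-⅑) = -8/9)
(((-4*(-3))*l)*M(8))*6 = ((-4*(-3)*(-2))*(-8/9))*6 = ((12*(-2))*(-8/9))*6 = -24*(-8/9)*6 = (64/3)*6 = 128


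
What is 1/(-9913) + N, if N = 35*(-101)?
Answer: -35042456/9913 ≈ -3535.0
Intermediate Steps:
N = -3535
1/(-9913) + N = 1/(-9913) - 3535 = -1/9913 - 3535 = -35042456/9913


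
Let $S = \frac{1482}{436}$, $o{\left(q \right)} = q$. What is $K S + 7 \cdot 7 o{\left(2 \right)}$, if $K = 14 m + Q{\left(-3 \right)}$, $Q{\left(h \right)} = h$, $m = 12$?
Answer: $\frac{143629}{218} \approx 658.85$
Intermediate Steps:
$S = \frac{741}{218}$ ($S = 1482 \cdot \frac{1}{436} = \frac{741}{218} \approx 3.3991$)
$K = 165$ ($K = 14 \cdot 12 - 3 = 168 - 3 = 165$)
$K S + 7 \cdot 7 o{\left(2 \right)} = 165 \cdot \frac{741}{218} + 7 \cdot 7 \cdot 2 = \frac{122265}{218} + 49 \cdot 2 = \frac{122265}{218} + 98 = \frac{143629}{218}$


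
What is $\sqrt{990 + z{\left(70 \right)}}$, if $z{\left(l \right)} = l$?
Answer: $2 \sqrt{265} \approx 32.558$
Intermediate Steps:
$\sqrt{990 + z{\left(70 \right)}} = \sqrt{990 + 70} = \sqrt{1060} = 2 \sqrt{265}$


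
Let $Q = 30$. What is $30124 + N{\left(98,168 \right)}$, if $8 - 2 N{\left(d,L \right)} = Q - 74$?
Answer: $30150$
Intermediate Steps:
$N{\left(d,L \right)} = 26$ ($N{\left(d,L \right)} = 4 - \frac{30 - 74}{2} = 4 - -22 = 4 + 22 = 26$)
$30124 + N{\left(98,168 \right)} = 30124 + 26 = 30150$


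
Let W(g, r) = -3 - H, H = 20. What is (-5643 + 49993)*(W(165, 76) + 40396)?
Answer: 1790542550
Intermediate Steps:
W(g, r) = -23 (W(g, r) = -3 - 1*20 = -3 - 20 = -23)
(-5643 + 49993)*(W(165, 76) + 40396) = (-5643 + 49993)*(-23 + 40396) = 44350*40373 = 1790542550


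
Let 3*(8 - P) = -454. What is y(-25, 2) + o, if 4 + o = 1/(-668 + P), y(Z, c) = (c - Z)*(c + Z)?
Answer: -953753/1526 ≈ -625.00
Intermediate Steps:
P = 478/3 (P = 8 - ⅓*(-454) = 8 + 454/3 = 478/3 ≈ 159.33)
y(Z, c) = (Z + c)*(c - Z) (y(Z, c) = (c - Z)*(Z + c) = (Z + c)*(c - Z))
o = -6107/1526 (o = -4 + 1/(-668 + 478/3) = -4 + 1/(-1526/3) = -4 - 3/1526 = -6107/1526 ≈ -4.0020)
y(-25, 2) + o = (2² - 1*(-25)²) - 6107/1526 = (4 - 1*625) - 6107/1526 = (4 - 625) - 6107/1526 = -621 - 6107/1526 = -953753/1526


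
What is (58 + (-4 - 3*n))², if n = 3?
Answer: 2025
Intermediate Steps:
(58 + (-4 - 3*n))² = (58 + (-4 - 3*3))² = (58 + (-4 - 9))² = (58 - 13)² = 45² = 2025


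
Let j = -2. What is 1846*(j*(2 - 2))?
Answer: 0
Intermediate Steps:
1846*(j*(2 - 2)) = 1846*(-2*(2 - 2)) = 1846*(-2*0) = 1846*0 = 0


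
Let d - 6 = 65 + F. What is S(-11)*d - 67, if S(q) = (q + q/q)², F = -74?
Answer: -367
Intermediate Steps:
S(q) = (1 + q)² (S(q) = (q + 1)² = (1 + q)²)
d = -3 (d = 6 + (65 - 74) = 6 - 9 = -3)
S(-11)*d - 67 = (1 - 11)²*(-3) - 67 = (-10)²*(-3) - 67 = 100*(-3) - 67 = -300 - 67 = -367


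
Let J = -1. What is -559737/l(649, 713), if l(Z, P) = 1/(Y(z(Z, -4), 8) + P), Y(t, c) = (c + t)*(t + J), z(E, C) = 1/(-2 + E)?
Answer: -165191752420875/418609 ≈ -3.9462e+8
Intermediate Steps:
Y(t, c) = (-1 + t)*(c + t) (Y(t, c) = (c + t)*(t - 1) = (c + t)*(-1 + t) = (-1 + t)*(c + t))
l(Z, P) = 1/(-8 + P + (-2 + Z)⁻² + 7/(-2 + Z)) (l(Z, P) = 1/(((1/(-2 + Z))² - 1*8 - 1/(-2 + Z) + 8/(-2 + Z)) + P) = 1/(((-2 + Z)⁻² - 8 - 1/(-2 + Z) + 8/(-2 + Z)) + P) = 1/((-8 + (-2 + Z)⁻² + 7/(-2 + Z)) + P) = 1/(-8 + P + (-2 + Z)⁻² + 7/(-2 + Z)))
-559737/l(649, 713) = -559737*(-2 + 649 + 7*(-2 + 649)² + (-2 + 649)³*(-8 + 713))/(-2 + 649)³ = -559737/(647³/(-2 + 649 + 7*647² + 647³*705)) = -559737/(270840023/(-2 + 649 + 7*418609 + 270840023*705)) = -559737/(270840023/(-2 + 649 + 2930263 + 190942216215)) = -559737/(270840023/190945147125) = -559737/(270840023*(1/190945147125)) = -559737/418609/295123875 = -559737*295123875/418609 = -165191752420875/418609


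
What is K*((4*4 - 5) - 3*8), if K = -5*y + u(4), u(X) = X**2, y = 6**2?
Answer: 2132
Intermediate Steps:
y = 36
K = -164 (K = -5*36 + 4**2 = -180 + 16 = -164)
K*((4*4 - 5) - 3*8) = -164*((4*4 - 5) - 3*8) = -164*((16 - 5) - 24) = -164*(11 - 24) = -164*(-13) = 2132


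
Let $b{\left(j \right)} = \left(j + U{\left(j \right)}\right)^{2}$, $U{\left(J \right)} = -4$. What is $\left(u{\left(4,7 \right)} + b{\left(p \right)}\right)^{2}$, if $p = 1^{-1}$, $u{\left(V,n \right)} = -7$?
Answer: $4$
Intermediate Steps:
$p = 1$
$b{\left(j \right)} = \left(-4 + j\right)^{2}$ ($b{\left(j \right)} = \left(j - 4\right)^{2} = \left(-4 + j\right)^{2}$)
$\left(u{\left(4,7 \right)} + b{\left(p \right)}\right)^{2} = \left(-7 + \left(-4 + 1\right)^{2}\right)^{2} = \left(-7 + \left(-3\right)^{2}\right)^{2} = \left(-7 + 9\right)^{2} = 2^{2} = 4$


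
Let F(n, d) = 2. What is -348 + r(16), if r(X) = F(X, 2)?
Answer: -346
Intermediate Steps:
r(X) = 2
-348 + r(16) = -348 + 2 = -346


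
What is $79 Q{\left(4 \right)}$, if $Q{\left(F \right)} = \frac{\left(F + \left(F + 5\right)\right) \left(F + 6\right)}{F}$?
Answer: $\frac{5135}{2} \approx 2567.5$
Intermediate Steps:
$Q{\left(F \right)} = \frac{\left(5 + 2 F\right) \left(6 + F\right)}{F}$ ($Q{\left(F \right)} = \frac{\left(F + \left(5 + F\right)\right) \left(6 + F\right)}{F} = \frac{\left(5 + 2 F\right) \left(6 + F\right)}{F}$)
$79 Q{\left(4 \right)} = 79 \left(17 + 2 \cdot 4 + \frac{30}{4}\right) = 79 \left(17 + 8 + 30 \cdot \frac{1}{4}\right) = 79 \left(17 + 8 + \frac{15}{2}\right) = 79 \cdot \frac{65}{2} = \frac{5135}{2}$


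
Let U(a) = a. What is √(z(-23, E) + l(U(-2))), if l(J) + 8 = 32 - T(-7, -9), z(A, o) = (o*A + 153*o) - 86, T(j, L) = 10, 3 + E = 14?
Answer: √1358 ≈ 36.851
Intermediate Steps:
E = 11 (E = -3 + 14 = 11)
z(A, o) = -86 + 153*o + A*o (z(A, o) = (A*o + 153*o) - 86 = (153*o + A*o) - 86 = -86 + 153*o + A*o)
l(J) = 14 (l(J) = -8 + (32 - 1*10) = -8 + (32 - 10) = -8 + 22 = 14)
√(z(-23, E) + l(U(-2))) = √((-86 + 153*11 - 23*11) + 14) = √((-86 + 1683 - 253) + 14) = √(1344 + 14) = √1358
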